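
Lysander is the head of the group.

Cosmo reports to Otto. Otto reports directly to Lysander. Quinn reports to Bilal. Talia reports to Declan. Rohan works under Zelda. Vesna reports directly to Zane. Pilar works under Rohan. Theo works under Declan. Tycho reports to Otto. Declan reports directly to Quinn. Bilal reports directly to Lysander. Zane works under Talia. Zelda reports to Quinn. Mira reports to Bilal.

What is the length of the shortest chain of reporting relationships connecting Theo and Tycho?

Theo is 4 levels below Lysander, and Tycho is 2 levels below Lysander (their lowest common manager). The shortest path runs up from Theo to Lysander and back down to Tycho: 4 + 2 = 6 links.

6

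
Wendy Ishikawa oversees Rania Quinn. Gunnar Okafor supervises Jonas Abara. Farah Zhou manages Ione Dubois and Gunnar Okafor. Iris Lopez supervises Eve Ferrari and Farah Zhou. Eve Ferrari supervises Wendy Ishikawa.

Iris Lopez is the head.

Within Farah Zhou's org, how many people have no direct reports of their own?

The people in Farah Zhou's organization with no one reporting to them are Jonas Abara, Ione Dubois. That is 2.

2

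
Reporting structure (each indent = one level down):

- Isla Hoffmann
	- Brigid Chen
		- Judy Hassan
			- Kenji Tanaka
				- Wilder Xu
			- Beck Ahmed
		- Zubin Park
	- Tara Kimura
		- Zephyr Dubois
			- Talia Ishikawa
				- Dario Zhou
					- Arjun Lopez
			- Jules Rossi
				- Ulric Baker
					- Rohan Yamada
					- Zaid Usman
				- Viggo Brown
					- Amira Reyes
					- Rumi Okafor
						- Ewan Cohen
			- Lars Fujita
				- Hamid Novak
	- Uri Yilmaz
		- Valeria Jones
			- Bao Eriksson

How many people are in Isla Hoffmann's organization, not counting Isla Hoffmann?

Isla Hoffmann directly manages Brigid Chen, Tara Kimura, Uri Yilmaz. Under Brigid Chen: Zubin Park, Judy Hassan, Beck Ahmed, Kenji Tanaka, Wilder Xu (5). Under Tara Kimura: Zephyr Dubois, Lars Fujita, Hamid Novak, Jules Rossi, Viggo Brown, Rumi Okafor, Ewan Cohen, Amira Reyes, Ulric Baker, Zaid Usman, Rohan Yamada, Talia Ishikawa, Dario Zhou, Arjun Lopez (14). Under Uri Yilmaz: Valeria Jones, Bao Eriksson (2). So Isla Hoffmann's organization is 3 direct reports plus everyone under them: 6 + 15 + 3 = 24.

24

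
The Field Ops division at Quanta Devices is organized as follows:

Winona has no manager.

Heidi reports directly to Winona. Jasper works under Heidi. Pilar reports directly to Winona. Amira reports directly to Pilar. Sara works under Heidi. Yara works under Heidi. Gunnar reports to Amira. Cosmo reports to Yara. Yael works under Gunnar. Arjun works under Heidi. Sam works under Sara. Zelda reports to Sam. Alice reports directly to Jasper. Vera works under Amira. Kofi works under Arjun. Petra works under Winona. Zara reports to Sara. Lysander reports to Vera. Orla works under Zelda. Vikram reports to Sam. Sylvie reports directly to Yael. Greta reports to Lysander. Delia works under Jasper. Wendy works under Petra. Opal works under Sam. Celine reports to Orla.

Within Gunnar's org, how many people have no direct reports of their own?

The only person in Gunnar's organization with no one reporting to them is Sylvie. That is 1.

1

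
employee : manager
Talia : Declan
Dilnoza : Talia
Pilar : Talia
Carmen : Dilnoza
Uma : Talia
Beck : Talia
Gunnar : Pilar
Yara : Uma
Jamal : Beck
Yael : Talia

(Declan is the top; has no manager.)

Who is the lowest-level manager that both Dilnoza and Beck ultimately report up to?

Dilnoza's chain of managers is Talia, Declan. Beck's chain of managers is Talia, Declan. The first manager that appears in both chains is Talia.

Talia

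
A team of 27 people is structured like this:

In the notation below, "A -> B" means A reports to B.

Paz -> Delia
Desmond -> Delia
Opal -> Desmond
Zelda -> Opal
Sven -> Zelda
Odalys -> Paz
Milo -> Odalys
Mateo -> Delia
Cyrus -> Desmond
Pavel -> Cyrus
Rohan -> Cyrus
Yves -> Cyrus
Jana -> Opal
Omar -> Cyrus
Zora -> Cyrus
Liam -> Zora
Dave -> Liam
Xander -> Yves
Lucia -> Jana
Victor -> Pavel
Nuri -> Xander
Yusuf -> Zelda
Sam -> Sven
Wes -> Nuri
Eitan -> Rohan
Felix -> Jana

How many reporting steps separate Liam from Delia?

Chain from Liam up to Delia: Liam → Zora → Cyrus → Desmond → Delia. That is 4 steps up, so Liam is 4 levels below Delia.

4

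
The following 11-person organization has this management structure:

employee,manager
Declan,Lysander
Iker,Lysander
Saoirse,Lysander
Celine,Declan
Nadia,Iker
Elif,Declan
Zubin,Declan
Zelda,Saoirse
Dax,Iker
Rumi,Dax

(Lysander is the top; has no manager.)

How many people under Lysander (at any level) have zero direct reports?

The people in Lysander's organization with no one reporting to them are Zelda, Rumi, Nadia, Zubin, Elif, Celine. That is 6.

6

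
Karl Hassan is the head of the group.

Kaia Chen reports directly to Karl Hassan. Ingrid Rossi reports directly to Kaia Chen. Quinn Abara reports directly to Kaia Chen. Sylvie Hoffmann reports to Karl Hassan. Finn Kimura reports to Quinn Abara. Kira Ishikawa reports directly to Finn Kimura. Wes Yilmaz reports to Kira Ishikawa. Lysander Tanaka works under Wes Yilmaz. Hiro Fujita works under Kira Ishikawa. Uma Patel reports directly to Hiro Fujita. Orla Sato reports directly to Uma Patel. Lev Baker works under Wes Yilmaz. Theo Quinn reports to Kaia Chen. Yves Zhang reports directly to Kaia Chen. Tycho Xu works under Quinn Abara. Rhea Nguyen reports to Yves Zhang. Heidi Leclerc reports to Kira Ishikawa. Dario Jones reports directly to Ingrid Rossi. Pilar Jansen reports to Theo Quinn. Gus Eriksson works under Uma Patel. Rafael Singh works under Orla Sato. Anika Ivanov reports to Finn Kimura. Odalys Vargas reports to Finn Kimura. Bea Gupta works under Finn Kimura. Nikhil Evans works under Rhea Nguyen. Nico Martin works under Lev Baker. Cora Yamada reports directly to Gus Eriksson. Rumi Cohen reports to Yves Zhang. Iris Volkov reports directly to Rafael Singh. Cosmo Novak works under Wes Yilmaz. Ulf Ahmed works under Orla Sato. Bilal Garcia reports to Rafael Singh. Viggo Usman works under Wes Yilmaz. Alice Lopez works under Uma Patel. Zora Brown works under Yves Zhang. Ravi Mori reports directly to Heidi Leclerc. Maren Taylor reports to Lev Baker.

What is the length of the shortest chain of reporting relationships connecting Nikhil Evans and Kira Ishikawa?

Nikhil Evans is 3 levels below Kaia Chen, and Kira Ishikawa is 3 levels below Kaia Chen (their lowest common manager). The shortest path runs up from Nikhil Evans to Kaia Chen and back down to Kira Ishikawa: 3 + 3 = 6 links.

6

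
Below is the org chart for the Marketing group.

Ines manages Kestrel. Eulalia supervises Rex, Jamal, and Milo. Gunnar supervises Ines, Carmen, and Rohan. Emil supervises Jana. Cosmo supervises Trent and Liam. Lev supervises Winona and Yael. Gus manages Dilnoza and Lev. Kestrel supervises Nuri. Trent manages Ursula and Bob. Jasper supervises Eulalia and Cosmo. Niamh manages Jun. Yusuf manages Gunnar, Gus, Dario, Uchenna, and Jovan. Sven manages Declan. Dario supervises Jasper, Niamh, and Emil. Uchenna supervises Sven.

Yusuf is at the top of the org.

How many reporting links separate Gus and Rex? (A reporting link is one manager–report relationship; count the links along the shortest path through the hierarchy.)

5

Gus is 1 level below Yusuf, and Rex is 4 levels below Yusuf (their lowest common manager). The shortest path runs up from Gus to Yusuf and back down to Rex: 1 + 4 = 5 links.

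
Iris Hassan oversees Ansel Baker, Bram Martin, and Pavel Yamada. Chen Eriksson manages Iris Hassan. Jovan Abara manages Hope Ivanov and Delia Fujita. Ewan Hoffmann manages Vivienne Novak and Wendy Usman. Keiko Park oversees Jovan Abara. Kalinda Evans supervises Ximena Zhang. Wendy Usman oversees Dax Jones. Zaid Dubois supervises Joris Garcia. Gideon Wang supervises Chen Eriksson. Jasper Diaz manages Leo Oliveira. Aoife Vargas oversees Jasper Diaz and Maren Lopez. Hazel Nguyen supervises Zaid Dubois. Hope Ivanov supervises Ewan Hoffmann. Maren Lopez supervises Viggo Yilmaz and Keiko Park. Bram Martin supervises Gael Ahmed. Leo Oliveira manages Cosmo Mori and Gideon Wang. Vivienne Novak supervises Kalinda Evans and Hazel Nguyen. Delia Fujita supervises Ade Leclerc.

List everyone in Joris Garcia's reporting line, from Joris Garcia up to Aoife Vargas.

Joris Garcia -> Zaid Dubois -> Hazel Nguyen -> Vivienne Novak -> Ewan Hoffmann -> Hope Ivanov -> Jovan Abara -> Keiko Park -> Maren Lopez -> Aoife Vargas

Joris Garcia reports to Zaid Dubois. Zaid Dubois reports to Hazel Nguyen. Hazel Nguyen reports to Vivienne Novak. Vivienne Novak reports to Ewan Hoffmann. Ewan Hoffmann reports to Hope Ivanov. Hope Ivanov reports to Jovan Abara. Jovan Abara reports to Keiko Park. Keiko Park reports to Maren Lopez. Maren Lopez reports to Aoife Vargas. Aoife Vargas is at the top.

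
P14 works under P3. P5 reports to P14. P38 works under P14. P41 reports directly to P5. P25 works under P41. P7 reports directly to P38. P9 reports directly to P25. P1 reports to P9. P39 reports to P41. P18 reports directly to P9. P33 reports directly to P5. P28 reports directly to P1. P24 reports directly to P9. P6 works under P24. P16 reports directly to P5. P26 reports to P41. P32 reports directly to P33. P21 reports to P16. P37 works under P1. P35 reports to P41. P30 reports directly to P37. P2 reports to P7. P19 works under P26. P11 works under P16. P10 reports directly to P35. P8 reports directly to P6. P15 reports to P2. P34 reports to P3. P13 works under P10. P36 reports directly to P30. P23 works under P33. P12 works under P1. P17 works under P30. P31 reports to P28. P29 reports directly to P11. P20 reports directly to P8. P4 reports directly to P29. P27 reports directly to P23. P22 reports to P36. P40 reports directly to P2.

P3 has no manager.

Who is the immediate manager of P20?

P20 reports directly to P8.

P8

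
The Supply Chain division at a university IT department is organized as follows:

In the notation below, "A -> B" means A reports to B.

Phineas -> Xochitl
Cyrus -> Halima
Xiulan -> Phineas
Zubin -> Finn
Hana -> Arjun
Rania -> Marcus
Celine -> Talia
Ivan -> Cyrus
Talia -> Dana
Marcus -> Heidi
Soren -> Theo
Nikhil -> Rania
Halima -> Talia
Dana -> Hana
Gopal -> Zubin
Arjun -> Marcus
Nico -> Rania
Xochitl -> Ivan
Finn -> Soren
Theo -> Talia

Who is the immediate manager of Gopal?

Gopal reports directly to Zubin.

Zubin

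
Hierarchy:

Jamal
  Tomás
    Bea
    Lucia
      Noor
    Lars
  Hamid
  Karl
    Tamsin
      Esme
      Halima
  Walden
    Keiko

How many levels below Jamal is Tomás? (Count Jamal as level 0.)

1

Chain from Tomás up to Jamal: Tomás → Jamal. That is 1 step up, so Tomás is 1 level below Jamal.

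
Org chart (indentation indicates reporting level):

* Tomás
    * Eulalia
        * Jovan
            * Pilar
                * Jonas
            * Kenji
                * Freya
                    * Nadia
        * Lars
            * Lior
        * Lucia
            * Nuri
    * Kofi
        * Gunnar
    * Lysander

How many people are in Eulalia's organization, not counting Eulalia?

10

Eulalia directly manages Jovan, Lars, Lucia. Under Jovan: Kenji, Freya, Nadia, Pilar, Jonas (5). Under Lars: Lior (1). Under Lucia: Nuri (1). So Eulalia's organization is 3 direct reports plus everyone under them: 6 + 2 + 2 = 10.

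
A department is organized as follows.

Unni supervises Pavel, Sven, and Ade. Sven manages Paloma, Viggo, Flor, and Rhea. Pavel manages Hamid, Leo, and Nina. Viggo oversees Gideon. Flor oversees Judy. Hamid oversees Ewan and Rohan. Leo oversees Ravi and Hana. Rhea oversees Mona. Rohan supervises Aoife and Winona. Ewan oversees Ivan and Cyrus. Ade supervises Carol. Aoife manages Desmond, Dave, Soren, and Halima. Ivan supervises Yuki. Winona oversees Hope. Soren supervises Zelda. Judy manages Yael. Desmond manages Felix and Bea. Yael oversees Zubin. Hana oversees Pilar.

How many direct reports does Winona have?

1

Winona directly manages Hope. That is 1 direct report.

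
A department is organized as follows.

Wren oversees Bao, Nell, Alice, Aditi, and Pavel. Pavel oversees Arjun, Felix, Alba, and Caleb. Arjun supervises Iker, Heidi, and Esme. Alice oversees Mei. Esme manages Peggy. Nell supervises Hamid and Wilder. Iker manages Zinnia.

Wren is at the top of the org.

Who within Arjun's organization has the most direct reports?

Direct-report counts within Arjun's organization: Arjun has 3; Iker has 1; Esme has 1. The largest is 3, held by Arjun.

Arjun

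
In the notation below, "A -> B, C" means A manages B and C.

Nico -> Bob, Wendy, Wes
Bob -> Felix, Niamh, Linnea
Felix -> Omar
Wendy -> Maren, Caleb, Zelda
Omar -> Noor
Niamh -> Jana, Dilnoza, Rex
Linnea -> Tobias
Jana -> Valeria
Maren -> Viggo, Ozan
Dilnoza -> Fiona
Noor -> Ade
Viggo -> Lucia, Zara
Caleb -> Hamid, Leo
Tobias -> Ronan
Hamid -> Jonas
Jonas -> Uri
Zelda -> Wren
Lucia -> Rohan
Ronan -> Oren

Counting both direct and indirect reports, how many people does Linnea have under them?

Linnea directly manages Tobias. Under Tobias: Ronan, Oren (2). That's 3 in total.

3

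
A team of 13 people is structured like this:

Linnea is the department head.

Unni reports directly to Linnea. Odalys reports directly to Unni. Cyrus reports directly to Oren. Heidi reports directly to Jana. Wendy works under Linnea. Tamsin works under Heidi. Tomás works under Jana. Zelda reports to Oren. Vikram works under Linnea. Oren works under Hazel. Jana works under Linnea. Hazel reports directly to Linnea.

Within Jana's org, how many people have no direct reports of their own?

The people in Jana's organization with no one reporting to them are Tomás, Tamsin. That is 2.

2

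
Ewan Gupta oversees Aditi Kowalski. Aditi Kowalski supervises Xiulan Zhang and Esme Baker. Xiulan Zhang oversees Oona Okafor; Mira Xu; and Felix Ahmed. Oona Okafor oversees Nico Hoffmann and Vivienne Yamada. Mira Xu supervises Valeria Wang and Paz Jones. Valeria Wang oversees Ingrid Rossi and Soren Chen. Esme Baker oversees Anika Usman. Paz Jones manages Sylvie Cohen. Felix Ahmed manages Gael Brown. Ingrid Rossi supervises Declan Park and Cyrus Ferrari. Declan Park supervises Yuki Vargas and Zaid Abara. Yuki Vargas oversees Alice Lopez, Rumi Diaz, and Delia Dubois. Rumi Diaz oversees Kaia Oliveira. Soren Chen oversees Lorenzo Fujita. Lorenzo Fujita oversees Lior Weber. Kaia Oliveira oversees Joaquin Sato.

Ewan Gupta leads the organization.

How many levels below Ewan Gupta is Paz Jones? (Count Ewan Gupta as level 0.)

4

Chain from Paz Jones up to Ewan Gupta: Paz Jones → Mira Xu → Xiulan Zhang → Aditi Kowalski → Ewan Gupta. That is 4 steps up, so Paz Jones is 4 levels below Ewan Gupta.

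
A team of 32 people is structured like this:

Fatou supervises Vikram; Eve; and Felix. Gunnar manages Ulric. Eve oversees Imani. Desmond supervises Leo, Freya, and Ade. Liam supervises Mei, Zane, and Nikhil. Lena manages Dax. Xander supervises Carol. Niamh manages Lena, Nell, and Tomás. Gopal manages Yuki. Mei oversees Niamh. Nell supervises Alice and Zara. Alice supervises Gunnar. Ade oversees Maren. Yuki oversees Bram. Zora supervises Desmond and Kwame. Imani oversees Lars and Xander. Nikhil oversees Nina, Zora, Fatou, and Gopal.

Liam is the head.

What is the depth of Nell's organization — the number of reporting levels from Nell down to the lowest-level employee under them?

The longest chain under Nell runs Nell → Alice → Gunnar → Ulric, which is 3 levels below Nell.

3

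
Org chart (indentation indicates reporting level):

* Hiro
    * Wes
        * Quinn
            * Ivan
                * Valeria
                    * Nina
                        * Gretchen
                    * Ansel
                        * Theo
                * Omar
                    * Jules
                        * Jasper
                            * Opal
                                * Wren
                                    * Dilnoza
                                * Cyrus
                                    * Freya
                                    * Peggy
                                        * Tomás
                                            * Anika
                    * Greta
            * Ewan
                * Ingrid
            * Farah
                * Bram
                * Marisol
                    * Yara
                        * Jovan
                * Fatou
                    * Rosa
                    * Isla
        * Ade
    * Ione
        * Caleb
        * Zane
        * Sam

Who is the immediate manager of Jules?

Omar

Jules reports directly to Omar.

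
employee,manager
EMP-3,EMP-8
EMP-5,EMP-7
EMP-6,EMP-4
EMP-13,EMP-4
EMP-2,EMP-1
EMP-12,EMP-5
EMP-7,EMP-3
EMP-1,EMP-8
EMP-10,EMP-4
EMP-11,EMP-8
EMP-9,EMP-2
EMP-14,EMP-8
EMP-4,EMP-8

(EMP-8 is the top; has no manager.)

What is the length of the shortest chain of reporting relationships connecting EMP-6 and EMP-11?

EMP-6 is 2 levels below EMP-8, and EMP-11 is 1 level below EMP-8 (their lowest common manager). The shortest path runs up from EMP-6 to EMP-8 and back down to EMP-11: 2 + 1 = 3 links.

3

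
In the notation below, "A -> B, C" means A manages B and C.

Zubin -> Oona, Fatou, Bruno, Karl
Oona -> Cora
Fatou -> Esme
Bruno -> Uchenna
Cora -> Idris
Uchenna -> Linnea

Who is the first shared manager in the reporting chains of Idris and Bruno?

Idris's chain of managers is Cora, Oona, Zubin. Bruno's chain of managers is Zubin. The first manager that appears in both chains is Zubin.

Zubin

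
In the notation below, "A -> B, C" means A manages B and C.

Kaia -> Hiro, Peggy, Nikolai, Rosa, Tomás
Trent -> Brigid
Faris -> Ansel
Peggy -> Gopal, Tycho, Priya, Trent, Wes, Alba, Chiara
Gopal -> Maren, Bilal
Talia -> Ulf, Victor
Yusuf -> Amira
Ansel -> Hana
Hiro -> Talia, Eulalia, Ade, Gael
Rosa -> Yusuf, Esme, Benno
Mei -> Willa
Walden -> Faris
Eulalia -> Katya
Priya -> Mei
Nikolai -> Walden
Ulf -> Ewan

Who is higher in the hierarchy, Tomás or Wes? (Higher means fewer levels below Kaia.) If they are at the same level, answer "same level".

Tomás is 1 level below Kaia; Wes is 2. Tomás is higher.

Tomás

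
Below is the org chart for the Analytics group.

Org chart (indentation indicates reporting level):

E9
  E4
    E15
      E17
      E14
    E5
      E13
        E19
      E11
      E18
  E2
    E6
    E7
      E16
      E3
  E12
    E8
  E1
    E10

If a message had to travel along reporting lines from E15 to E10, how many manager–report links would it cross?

E15 is 2 levels below E9, and E10 is 2 levels below E9 (their lowest common manager). The shortest path runs up from E15 to E9 and back down to E10: 2 + 2 = 4 links.

4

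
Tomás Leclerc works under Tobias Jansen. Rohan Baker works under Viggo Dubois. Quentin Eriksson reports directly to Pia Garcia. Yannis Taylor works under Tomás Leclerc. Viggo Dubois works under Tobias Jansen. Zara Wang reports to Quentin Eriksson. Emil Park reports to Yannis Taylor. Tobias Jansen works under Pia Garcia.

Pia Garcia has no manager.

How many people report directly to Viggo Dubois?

1

Viggo Dubois directly manages Rohan Baker. That is 1 direct report.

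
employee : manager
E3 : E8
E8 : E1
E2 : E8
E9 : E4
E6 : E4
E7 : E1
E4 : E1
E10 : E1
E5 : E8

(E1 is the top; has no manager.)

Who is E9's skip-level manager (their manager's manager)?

E9 reports to E4, and E4 reports to E1. So E9's skip-level manager is E1.

E1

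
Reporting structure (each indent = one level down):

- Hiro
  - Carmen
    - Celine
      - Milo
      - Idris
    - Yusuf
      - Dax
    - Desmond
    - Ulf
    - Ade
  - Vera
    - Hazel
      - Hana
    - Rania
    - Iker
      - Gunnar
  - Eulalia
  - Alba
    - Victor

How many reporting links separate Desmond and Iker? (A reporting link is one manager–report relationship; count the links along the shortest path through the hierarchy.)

4

Desmond is 2 levels below Hiro, and Iker is 2 levels below Hiro (their lowest common manager). The shortest path runs up from Desmond to Hiro and back down to Iker: 2 + 2 = 4 links.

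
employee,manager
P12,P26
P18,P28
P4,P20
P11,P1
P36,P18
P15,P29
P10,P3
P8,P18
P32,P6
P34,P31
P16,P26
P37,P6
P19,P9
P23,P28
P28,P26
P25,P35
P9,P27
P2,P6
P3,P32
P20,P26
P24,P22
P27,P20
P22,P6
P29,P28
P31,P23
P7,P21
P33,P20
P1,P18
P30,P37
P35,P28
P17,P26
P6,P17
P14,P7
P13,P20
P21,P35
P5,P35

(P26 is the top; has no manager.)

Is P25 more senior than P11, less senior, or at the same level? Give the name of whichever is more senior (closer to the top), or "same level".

P25 is 3 levels below P26; P11 is 4. P25 is higher.

P25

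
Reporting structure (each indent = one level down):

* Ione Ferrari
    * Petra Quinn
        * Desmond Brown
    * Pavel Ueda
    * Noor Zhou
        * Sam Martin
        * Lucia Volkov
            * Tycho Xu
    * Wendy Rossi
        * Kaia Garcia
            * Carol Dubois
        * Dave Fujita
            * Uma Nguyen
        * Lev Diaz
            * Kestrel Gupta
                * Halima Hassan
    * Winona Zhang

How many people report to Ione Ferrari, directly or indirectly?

Ione Ferrari directly manages Petra Quinn, Pavel Ueda, Noor Zhou, Wendy Rossi, Winona Zhang. Under Petra Quinn: Desmond Brown (1). Pavel Ueda has no reports. Under Noor Zhou: Lucia Volkov, Tycho Xu, Sam Martin (3). Under Wendy Rossi: Lev Diaz, Kestrel Gupta, Halima Hassan, Dave Fujita, Uma Nguyen, Kaia Garcia, Carol Dubois (7). Winona Zhang has no reports. So Ione Ferrari's organization is 5 direct reports plus everyone under them: 2 + 1 + 4 + 8 + 1 = 16.

16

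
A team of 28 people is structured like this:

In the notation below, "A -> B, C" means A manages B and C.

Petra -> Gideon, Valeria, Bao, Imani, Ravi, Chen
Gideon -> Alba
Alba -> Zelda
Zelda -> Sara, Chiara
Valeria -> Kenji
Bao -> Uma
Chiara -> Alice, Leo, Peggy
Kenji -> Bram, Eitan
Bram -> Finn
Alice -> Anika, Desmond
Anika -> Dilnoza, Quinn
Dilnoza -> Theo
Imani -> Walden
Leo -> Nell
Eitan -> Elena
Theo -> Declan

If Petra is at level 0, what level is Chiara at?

Chain from Chiara up to Petra: Chiara → Zelda → Alba → Gideon → Petra. That is 4 steps up, so Chiara is 4 levels below Petra.

4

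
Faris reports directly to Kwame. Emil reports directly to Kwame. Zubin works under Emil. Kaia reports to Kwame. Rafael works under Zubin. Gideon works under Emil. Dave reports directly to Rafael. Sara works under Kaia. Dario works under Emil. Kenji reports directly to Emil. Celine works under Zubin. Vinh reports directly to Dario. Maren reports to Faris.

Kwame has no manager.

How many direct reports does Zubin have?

Zubin directly manages Rafael, Celine. That is 2 direct reports.

2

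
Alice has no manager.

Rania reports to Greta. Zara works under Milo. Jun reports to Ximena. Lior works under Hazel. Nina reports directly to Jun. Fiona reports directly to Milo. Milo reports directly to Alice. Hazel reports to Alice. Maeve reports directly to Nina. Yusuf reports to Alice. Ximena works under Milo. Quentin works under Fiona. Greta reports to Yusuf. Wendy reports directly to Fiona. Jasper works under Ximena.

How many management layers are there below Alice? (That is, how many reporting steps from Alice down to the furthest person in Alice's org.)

5

The longest chain under Alice runs Alice → Milo → Ximena → Jun → Nina → Maeve, which is 5 levels below Alice.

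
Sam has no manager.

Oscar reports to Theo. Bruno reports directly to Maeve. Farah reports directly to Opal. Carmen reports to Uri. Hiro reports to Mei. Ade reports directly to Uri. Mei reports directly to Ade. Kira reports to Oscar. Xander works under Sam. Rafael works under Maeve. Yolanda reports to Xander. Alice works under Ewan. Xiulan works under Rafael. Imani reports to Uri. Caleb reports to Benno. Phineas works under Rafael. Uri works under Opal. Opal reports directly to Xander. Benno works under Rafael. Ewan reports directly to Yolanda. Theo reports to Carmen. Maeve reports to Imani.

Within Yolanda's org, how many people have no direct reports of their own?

1

The only person in Yolanda's organization with no one reporting to them is Alice. That is 1.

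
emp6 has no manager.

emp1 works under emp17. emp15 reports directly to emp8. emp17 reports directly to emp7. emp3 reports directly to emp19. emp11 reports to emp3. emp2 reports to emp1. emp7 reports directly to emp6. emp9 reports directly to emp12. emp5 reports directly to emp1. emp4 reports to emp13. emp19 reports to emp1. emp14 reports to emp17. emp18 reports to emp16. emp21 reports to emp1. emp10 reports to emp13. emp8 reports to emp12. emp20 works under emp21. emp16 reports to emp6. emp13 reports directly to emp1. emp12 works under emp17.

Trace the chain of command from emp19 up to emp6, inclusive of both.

emp19 -> emp1 -> emp17 -> emp7 -> emp6

emp19 reports to emp1. emp1 reports to emp17. emp17 reports to emp7. emp7 reports to emp6. emp6 is at the top.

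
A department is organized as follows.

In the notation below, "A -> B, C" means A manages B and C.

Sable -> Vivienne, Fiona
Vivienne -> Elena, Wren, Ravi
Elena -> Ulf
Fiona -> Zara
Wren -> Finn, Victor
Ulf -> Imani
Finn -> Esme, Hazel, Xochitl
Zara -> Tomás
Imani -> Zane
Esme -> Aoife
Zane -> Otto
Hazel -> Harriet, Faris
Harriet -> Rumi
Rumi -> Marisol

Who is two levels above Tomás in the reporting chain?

Tomás reports to Zara, and Zara reports to Fiona. So Tomás's skip-level manager is Fiona.

Fiona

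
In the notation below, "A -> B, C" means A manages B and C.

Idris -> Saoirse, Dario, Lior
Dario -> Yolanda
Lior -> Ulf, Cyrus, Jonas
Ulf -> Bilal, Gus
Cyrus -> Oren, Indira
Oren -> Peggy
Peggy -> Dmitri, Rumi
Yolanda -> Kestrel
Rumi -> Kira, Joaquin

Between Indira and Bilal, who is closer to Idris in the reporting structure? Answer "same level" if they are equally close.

same level

Both Indira and Bilal are 3 levels below Idris.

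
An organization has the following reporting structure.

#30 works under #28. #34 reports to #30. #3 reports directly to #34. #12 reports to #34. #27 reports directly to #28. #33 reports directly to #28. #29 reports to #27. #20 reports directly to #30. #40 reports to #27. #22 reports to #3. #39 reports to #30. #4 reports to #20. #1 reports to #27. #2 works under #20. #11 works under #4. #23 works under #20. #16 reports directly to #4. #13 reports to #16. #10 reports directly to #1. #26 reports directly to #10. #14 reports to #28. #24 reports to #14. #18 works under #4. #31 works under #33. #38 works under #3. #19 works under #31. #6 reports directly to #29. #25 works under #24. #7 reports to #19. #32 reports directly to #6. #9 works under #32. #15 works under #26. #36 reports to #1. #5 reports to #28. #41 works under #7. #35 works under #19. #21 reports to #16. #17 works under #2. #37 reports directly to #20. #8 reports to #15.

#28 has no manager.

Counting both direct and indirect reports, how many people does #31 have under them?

4

#31 directly manages #19. Under #19: #35, #7, #41 (3). That's 4 in total.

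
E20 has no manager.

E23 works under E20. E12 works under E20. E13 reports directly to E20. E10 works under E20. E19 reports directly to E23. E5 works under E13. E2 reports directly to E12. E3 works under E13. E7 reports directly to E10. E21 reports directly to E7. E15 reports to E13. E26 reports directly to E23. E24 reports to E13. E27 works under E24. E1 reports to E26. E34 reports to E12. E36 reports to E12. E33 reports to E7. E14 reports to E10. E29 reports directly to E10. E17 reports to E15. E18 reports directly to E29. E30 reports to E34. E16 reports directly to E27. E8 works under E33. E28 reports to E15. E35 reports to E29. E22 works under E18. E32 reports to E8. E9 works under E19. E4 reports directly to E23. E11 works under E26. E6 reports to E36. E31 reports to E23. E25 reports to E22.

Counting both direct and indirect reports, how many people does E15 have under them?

2

E15 directly manages E17, E28. E17 has no reports. E28 has no reports. So E15's organization is 2 direct reports plus everyone under them: 1 + 1 = 2.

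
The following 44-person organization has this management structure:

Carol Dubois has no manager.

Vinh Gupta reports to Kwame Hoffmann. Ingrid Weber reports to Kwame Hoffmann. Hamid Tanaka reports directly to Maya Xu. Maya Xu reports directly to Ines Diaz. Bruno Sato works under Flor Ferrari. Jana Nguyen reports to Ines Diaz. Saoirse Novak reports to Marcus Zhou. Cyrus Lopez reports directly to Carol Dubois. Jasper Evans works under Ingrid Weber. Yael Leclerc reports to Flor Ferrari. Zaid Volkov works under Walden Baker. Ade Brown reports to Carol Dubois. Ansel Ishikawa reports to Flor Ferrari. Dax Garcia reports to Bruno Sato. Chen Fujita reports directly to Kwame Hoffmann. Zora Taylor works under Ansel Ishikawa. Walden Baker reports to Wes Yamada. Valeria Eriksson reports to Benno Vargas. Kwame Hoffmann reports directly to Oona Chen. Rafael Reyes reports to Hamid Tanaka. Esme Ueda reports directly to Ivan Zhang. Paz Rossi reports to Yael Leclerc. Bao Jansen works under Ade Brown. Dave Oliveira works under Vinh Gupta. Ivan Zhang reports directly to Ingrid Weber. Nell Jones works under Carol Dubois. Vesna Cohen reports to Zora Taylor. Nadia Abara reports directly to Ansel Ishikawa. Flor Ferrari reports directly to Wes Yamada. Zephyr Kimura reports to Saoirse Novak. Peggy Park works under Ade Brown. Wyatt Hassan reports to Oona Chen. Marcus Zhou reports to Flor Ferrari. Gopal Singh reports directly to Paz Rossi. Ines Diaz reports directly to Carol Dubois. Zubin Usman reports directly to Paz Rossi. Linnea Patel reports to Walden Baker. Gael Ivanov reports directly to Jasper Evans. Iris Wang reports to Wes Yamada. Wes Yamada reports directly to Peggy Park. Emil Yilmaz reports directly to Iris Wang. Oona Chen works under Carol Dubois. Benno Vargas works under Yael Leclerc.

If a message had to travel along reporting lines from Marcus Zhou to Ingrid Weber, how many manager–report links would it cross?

8

Marcus Zhou is 5 levels below Carol Dubois, and Ingrid Weber is 3 levels below Carol Dubois (their lowest common manager). The shortest path runs up from Marcus Zhou to Carol Dubois and back down to Ingrid Weber: 5 + 3 = 8 links.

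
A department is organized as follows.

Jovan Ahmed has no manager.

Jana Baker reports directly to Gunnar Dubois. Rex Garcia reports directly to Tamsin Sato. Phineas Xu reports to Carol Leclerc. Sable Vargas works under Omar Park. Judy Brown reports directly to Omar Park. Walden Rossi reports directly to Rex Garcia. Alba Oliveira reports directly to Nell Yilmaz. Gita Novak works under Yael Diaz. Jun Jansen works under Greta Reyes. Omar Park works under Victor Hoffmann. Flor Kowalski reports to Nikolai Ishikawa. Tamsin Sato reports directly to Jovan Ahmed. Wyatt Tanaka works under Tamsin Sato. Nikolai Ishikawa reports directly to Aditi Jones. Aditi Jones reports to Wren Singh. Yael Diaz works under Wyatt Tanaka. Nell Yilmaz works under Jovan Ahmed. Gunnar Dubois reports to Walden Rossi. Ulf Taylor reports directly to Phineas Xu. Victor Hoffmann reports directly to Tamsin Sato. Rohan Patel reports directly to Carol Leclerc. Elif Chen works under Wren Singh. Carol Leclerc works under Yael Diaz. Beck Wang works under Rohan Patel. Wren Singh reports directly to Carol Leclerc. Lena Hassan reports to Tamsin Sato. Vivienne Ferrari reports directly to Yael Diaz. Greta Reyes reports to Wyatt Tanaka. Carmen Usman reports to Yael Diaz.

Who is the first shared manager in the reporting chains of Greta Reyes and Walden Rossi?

Tamsin Sato

Greta Reyes's chain of managers is Wyatt Tanaka, Tamsin Sato, Jovan Ahmed. Walden Rossi's chain of managers is Rex Garcia, Tamsin Sato, Jovan Ahmed. The first manager that appears in both chains is Tamsin Sato.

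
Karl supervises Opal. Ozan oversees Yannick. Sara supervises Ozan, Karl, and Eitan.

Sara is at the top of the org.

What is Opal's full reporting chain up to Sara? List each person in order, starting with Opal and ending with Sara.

Opal reports to Karl. Karl reports to Sara. Sara is at the top.

Opal -> Karl -> Sara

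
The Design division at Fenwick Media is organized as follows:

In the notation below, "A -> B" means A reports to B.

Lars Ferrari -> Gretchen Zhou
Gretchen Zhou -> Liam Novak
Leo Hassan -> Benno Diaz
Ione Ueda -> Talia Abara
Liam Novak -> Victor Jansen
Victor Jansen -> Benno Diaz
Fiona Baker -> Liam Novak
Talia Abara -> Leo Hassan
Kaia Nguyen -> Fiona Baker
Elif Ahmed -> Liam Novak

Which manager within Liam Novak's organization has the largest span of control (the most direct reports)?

Liam Novak

Direct-report counts within Liam Novak's organization: Liam Novak has 3; Gretchen Zhou has 1; Fiona Baker has 1. The largest is 3, held by Liam Novak.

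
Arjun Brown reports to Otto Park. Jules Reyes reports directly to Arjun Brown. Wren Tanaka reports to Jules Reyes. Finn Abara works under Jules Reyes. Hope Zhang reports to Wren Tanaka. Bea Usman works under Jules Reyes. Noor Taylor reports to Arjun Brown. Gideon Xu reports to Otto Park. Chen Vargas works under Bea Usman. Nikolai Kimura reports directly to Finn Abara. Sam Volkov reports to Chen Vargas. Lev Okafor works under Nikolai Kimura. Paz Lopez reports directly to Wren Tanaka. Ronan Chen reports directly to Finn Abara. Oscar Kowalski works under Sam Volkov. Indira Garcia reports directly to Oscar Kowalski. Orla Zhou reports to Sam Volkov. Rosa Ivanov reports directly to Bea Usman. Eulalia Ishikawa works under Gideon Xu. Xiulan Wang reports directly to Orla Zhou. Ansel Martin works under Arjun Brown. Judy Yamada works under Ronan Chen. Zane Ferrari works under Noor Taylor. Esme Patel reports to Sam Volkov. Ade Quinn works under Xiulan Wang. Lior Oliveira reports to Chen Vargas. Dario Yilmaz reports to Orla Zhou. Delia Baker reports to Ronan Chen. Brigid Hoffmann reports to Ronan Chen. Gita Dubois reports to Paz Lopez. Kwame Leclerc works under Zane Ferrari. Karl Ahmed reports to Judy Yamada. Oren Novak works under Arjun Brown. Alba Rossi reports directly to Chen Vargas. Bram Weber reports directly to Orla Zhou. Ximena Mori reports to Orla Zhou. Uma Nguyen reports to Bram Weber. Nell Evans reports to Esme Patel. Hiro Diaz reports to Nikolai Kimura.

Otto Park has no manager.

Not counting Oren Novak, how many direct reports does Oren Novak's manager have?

Oren Novak reports to Arjun Brown. Arjun Brown's other direct reports are Jules Reyes, Noor Taylor, Ansel Martin — 3 peers.

3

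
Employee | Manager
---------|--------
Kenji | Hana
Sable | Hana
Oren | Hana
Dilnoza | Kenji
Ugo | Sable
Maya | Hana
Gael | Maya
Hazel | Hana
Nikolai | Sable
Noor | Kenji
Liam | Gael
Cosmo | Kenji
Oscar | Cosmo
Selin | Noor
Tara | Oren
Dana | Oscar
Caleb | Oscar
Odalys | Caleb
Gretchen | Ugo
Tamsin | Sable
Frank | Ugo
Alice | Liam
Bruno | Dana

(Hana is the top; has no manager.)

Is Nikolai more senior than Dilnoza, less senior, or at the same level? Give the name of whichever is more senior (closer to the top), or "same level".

Both Nikolai and Dilnoza are 2 levels below Hana.

same level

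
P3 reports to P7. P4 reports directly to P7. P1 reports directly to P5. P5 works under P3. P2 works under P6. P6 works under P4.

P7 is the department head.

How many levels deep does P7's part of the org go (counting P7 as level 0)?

The longest chain under P7 runs P7 → P3 → P5 → P1, which is 3 levels below P7.

3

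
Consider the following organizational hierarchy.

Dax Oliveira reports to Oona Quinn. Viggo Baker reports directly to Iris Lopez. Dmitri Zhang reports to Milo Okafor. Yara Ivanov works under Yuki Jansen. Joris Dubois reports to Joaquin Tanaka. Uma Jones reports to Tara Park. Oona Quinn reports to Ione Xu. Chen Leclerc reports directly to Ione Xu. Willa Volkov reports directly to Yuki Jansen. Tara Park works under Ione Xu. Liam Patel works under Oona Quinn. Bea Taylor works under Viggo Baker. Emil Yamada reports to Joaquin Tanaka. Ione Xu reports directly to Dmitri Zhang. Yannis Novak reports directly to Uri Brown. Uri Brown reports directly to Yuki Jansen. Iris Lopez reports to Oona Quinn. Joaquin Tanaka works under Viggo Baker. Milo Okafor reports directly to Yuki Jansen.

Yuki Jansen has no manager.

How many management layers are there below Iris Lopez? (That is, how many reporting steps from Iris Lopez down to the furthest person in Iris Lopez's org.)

3

The longest chain under Iris Lopez runs Iris Lopez → Viggo Baker → Joaquin Tanaka → Emil Yamada, which is 3 levels below Iris Lopez.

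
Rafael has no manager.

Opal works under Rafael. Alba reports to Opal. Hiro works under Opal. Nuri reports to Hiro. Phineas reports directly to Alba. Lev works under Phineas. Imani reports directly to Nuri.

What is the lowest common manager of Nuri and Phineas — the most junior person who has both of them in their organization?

Opal

Nuri's chain of managers is Hiro, Opal, Rafael. Phineas's chain of managers is Alba, Opal, Rafael. The first manager that appears in both chains is Opal.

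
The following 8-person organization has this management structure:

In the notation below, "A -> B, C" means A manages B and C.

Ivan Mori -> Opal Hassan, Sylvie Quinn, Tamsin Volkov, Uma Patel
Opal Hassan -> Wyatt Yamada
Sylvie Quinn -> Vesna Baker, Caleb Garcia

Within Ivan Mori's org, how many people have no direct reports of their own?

The people in Ivan Mori's organization with no one reporting to them are Uma Patel, Tamsin Volkov, Caleb Garcia, Vesna Baker, Wyatt Yamada. That is 5.

5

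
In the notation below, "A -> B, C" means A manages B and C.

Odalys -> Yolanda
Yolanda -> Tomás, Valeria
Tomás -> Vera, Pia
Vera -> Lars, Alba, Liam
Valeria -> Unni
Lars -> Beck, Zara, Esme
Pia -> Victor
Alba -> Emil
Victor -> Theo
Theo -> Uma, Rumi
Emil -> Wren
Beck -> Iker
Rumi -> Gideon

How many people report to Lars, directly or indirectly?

4

Lars directly manages Beck, Zara, Esme. Under Beck: Iker (1). Zara has no reports. Esme has no reports. So Lars's organization is 3 direct reports plus everyone under them: 2 + 1 + 1 = 4.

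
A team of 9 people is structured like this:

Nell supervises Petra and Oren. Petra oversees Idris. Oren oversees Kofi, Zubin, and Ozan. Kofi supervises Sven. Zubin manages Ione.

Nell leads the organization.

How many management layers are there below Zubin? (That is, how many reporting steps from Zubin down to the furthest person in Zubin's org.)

The longest chain under Zubin runs Zubin → Ione, which is 1 level below Zubin.

1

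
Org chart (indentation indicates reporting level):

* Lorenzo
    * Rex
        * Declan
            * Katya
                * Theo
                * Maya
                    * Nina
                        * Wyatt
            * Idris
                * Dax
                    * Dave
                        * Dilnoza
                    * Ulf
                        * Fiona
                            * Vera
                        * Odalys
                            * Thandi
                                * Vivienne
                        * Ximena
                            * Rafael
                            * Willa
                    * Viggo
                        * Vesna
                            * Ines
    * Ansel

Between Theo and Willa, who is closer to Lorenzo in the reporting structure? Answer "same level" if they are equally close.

Theo is 4 levels below Lorenzo; Willa is 7. Theo is higher.

Theo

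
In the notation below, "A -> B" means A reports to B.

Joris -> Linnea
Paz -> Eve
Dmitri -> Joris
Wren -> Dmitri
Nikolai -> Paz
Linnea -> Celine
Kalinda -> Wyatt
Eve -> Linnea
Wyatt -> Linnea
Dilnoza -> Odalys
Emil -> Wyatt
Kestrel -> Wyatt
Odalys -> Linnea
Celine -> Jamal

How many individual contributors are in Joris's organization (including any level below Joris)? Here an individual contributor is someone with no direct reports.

The only person in Joris's organization with no one reporting to them is Wren. That is 1.

1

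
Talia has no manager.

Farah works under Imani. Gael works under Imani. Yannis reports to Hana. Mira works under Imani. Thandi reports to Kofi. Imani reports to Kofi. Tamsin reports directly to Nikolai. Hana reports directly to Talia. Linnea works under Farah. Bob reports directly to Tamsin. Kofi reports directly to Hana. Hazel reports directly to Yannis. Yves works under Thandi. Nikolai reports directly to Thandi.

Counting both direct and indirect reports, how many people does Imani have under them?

Imani directly manages Gael, Farah, Mira. Gael has no reports. Under Farah: Linnea (1). Mira has no reports. So Imani's organization is 3 direct reports plus everyone under them: 1 + 2 + 1 = 4.

4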